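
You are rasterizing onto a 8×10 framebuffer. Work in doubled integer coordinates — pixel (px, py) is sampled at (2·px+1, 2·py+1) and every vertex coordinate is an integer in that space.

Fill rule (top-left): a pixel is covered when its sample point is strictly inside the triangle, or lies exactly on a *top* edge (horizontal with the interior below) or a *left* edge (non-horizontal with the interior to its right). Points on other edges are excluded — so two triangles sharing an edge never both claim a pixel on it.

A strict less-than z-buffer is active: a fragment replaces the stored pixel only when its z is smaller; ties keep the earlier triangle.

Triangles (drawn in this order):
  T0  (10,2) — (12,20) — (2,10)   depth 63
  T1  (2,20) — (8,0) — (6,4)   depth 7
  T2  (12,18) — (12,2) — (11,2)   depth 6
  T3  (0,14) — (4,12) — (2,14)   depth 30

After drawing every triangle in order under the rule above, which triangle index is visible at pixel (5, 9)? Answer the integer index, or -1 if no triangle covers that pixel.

T0:
  2·area = 160
  edge (10, 2)→(12, 20): d=(2,18) right/bottom  bias=-1
  edge (12, 20)→(2, 10): d=(-10,-10) top-left  bias=+0
  edge (2, 10)→(10, 2): d=(8,-8) top-left  bias=+0
    (5,0)@(11, 1): e=[-20,180,0] → .  [on edge]
    (4,1)@(9, 3): e=[20,140,0] → X  [on edge]
    (5,1)@(11, 3): e=[-16,160,16] → .
    (3,2)@(7, 5): e=[60,100,0] → X  [on edge]
    (5,2)@(11, 5): e=[-12,140,32] → .
    (2,3)@(5, 7): e=[100,60,0] → X  [on edge]
    (5,3)@(11, 7): e=[-8,120,48] → .
    (0,4)@(1, 9): e=[176,0,-16] → .  [on edge]
    (1,4)@(3, 9): e=[140,20,0] → X  [on edge]
    (5,4)@(11, 9): e=[-4,100,64] → .
    (0,5)@(1, 11): e=[180,-20,0] → .  [on edge]
    (1,5)@(3, 11): e=[144,0,16] → X  [on edge]
    (5,5)@(11, 11): e=[0,80,80] → .  [on edge]
    (2,6)@(5, 13): e=[112,0,48] → X  [on edge]
    (3,7)@(7, 15): e=[80,0,80] → X  [on edge]
    (4,8)@(9, 17): e=[48,0,112] → X  [on edge]
    (5,9)@(11, 19): e=[16,0,144] → X  [on edge]
  covered (24 px):
    . . . . . . . .
    . . . . X . . .
    . . . X X . . .
    . . X X X . . .
    . X X X X . . .
    . X X X X . . .
    . . X X X X . .
    . . . X X X . .
    . . . . X X . .
    . . . . . X . .
T1:
  2·area = 16  (B↔C swapped to make it positive)
  edge (2, 20)→(6, 4): d=(4,-16) top-left  bias=+0
  edge (6, 4)→(8, 0): d=(2,-4) top-left  bias=+0
  edge (8, 0)→(2, 20): d=(-6,20) right/bottom  bias=-1
    (3,1)@(7, 3): e=[12,2,2] → X
    (4,1)@(9, 3): e=[44,10,-38] → .
    (3,2)@(7, 5): e=[20,6,-10] → .
    (2,4)@(5, 9): e=[4,6,6] → X
    (3,4)@(7, 9): e=[36,14,-34] → .
    (2,5)@(5, 11): e=[12,10,-6] → .
  covered (2 px):
    . . . . . . . .
    . . . X . . . .
    . . . . . . . .
    . . . . . . . .
    . . X . . . . .
    . . . . . . . .
    . . . . . . . .
    . . . . . . . .
    . . . . . . . .
    . . . . . . . .
T2:
  2·area = 16  (B↔C swapped to make it positive)
  edge (12, 18)→(11, 2): d=(-1,-16) top-left  bias=+0
  edge (11, 2)→(12, 2): d=(1,0) top-left  bias=+0
  edge (12, 2)→(12, 18): d=(0,16) right/bottom  bias=-1
  covered (0 px):
    . . . . . . . .
    . . . . . . . .
    . . . . . . . .
    . . . . . . . .
    . . . . . . . .
    . . . . . . . .
    . . . . . . . .
    . . . . . . . .
    . . . . . . . .
    . . . . . . . .
T3:
  2·area = 4
  edge (0, 14)→(4, 12): d=(4,-2) top-left  bias=+0
  edge (4, 12)→(2, 14): d=(-2,2) right/bottom  bias=-1
  edge (2, 14)→(0, 14): d=(-2,0) right/bottom  bias=-1
    (7,0)@(15, 1): e=[-22,0,26] → .  [on edge]
    (6,1)@(13, 3): e=[-18,0,22] → .  [on edge]
    (5,2)@(11, 5): e=[-14,0,18] → .  [on edge]
    (4,3)@(9, 7): e=[-10,0,14] → .  [on edge]
    (3,4)@(7, 9): e=[-6,0,10] → .  [on edge]
    (2,5)@(5, 11): e=[-2,0,6] → .  [on edge]
    (1,6)@(3, 13): e=[2,0,2] → .  [on edge]
    (0,7)@(1, 15): e=[6,0,-2] → .  [on edge]
  covered (0 px):
    . . . . . . . .
    . . . . . . . .
    . . . . . . . .
    . . . . . . . .
    . . . . . . . .
    . . . . . . . .
    . . . . . . . .
    . . . . . . . .
    . . . . . . . .
    . . . . . . . .

Z-buffer (winner per pixel, '.' = empty):
  . . . . . . . .
  . . . 1 0 . . .
  . . . 0 0 . . .
  . . 0 0 0 . . .
  . 0 1 0 0 . . .
  . 0 0 0 0 . . .
  . . 0 0 0 0 . .
  . . . 0 0 0 . .
  . . . . 0 0 . .
  . . . . . 0 . .

Final: 0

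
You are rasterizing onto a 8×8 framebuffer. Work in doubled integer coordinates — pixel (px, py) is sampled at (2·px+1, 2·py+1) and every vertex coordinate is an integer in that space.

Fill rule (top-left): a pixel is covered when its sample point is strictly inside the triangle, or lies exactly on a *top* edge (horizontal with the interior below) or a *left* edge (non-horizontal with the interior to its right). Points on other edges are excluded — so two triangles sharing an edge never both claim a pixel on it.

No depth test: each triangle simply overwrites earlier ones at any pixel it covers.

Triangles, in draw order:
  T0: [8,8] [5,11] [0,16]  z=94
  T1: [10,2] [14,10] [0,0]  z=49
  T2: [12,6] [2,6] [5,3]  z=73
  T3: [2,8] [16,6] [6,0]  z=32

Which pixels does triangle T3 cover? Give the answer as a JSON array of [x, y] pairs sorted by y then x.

T0:
  degenerate (2·area = 0) — covers nothing
T1:
  2·area = 72
  edge (10, 2)→(14, 10): d=(4,8) right/bottom  bias=-1
  edge (14, 10)→(0, 0): d=(-14,-10) top-left  bias=+0
  edge (0, 0)→(10, 2): d=(10,2) right/bottom  bias=-1
    (1,0)@(3, 1): e=[52,16,4] → X
    (2,0)@(5, 1): e=[36,36,0] → .  [on edge]
    (1,1)@(3, 3): e=[60,-12,24] → .
    (2,1)@(5, 3): e=[44,8,20] → X
    (3,1)@(7, 3): e=[28,28,16] → X
    (4,1)@(9, 3): e=[12,48,12] → X
    (5,1)@(11, 3): e=[-4,68,8] → .
    (7,1)@(15, 3): e=[-36,108,0] → .  [on edge]
    (2,2)@(5, 5): e=[52,-20,40] → .
    (3,2)@(7, 5): e=[36,0,36] → X  [on edge]
    (5,2)@(11, 5): e=[4,40,28] → X
    (6,2)@(13, 5): e=[-12,60,24] → .
  covered (9 px):
    . X . . . . . .
    . . X X X . . .
    . . . X X X . .
    . . . . . X . .
    . . . . . . X .
    . . . . . . . .
    . . . . . . . .
    . . . . . . . .
T2:
  2·area = 30
  edge (12, 6)→(2, 6): d=(-10,0) right/bottom  bias=-1
  edge (2, 6)→(5, 3): d=(3,-3) top-left  bias=+0
  edge (5, 3)→(12, 6): d=(7,3) right/bottom  bias=-1
    (3,0)@(7, 1): e=[50,0,-20] → .  [on edge]
    (2,1)@(5, 3): e=[30,0,0] → .  [on edge]
    (1,2)@(3, 5): e=[10,0,20] → X  [on edge]
    (2,2)@(5, 5): e=[10,6,14] → X
    (3,2)@(7, 5): e=[10,12,8] → X
    (4,2)@(9, 5): e=[10,18,2] → X
    (5,2)@(11, 5): e=[10,24,-4] → .
    (0,3)@(1, 7): e=[-10,0,40] → .  [on edge]
    (1,3)@(3, 7): e=[-10,6,34] → .
    (2,3)@(5, 7): e=[-10,12,28] → .
    (3,3)@(7, 7): e=[-10,18,22] → .
    (4,3)@(9, 7): e=[-10,24,16] → .
  covered (4 px):
    . . . . . . . .
    . . . . . . . .
    . X X X X . . .
    . . . . . . . .
    . . . . . . . .
    . . . . . . . .
    . . . . . . . .
    . . . . . . . .
T3:
  2·area = 104  (B↔C swapped to make it positive)
  edge (2, 8)→(6, 0): d=(4,-8) top-left  bias=+0
  edge (6, 0)→(16, 6): d=(10,6) right/bottom  bias=-1
  edge (16, 6)→(2, 8): d=(-14,2) right/bottom  bias=-1
    (3,0)@(7, 1): e=[12,4,88] → X
    (4,0)@(9, 1): e=[28,-8,84] → .
    (2,1)@(5, 3): e=[4,36,64] → X
    (4,1)@(9, 3): e=[36,12,56] → X
    (5,1)@(11, 3): e=[52,0,52] → .  [on edge]
    (2,2)@(5, 5): e=[12,56,36] → X
    (5,2)@(11, 5): e=[60,20,24] → X
    (6,2)@(13, 5): e=[76,8,20] → X
    (7,2)@(15, 5): e=[92,-4,16] → .
    (1,3)@(3, 7): e=[4,88,12] → X
    (4,3)@(9, 7): e=[52,52,0] → .  [on edge]
    (5,3)@(11, 7): e=[68,40,-4] → .
  covered (12 px):
    . . . X . . . .
    . . X X X . . .
    . . X X X X X .
    . X X X . . . .
    . . . . . . . .
    . . . . . . . .
    . . . . . . . .
    . . . . . . . .

Final: [[3,0],[2,1],[3,1],[4,1],[2,2],[3,2],[4,2],[5,2],[6,2],[1,3],[2,3],[3,3]]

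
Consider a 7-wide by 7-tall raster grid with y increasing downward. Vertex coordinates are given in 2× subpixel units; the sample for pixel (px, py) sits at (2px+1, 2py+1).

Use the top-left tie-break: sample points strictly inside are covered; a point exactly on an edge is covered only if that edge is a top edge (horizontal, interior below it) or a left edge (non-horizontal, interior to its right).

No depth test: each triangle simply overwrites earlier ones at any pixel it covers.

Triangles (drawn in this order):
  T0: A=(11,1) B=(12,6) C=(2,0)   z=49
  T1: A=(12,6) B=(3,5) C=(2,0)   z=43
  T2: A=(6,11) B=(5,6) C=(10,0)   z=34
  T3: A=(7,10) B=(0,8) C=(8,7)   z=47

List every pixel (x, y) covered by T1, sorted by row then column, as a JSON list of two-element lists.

T0:
  2·area = 44
  edge (11, 1)→(12, 6): d=(1,5) right/bottom  bias=-1
  edge (12, 6)→(2, 0): d=(-10,-6) top-left  bias=+0
  edge (2, 0)→(11, 1): d=(9,1) right/bottom  bias=-1
    (2,0)@(5, 1): e=[30,8,6] → #
    (3,0)@(7, 1): e=[20,20,4] → #
    (4,0)@(9, 1): e=[10,32,2] → #
    (5,0)@(11, 1): e=[0,44,0] → ·  [on edge]
    (2,1)@(5, 3): e=[32,-12,24] → ·
    (3,1)@(7, 3): e=[22,0,22] → #  [on edge]
    (5,1)@(11, 3): e=[2,24,18] → #
    (6,1)@(13, 3): e=[-8,36,16] → ·
    (3,2)@(7, 5): e=[24,-20,40] → ·
    (4,2)@(9, 5): e=[14,-8,38] → ·
    (5,2)@(11, 5): e=[4,4,36] → #
    (6,2)@(13, 5): e=[-6,16,34] → ·
    (6,5)@(13, 11): e=[0,-44,88] → ·  [on edge]
  covered (7 px):
    · · # # # · ·
    · · · # # # ·
    · · · · · # ·
    · · · · · · ·
    · · · · · · ·
    · · · · · · ·
    · · · · · · ·
T1:
  2·area = 44
  edge (12, 6)→(3, 5): d=(-9,-1) top-left  bias=+0
  edge (3, 5)→(2, 0): d=(-1,-5) top-left  bias=+0
  edge (2, 0)→(12, 6): d=(10,6) right/bottom  bias=-1
    (1,0)@(3, 1): e=[36,4,4] → #
    (2,0)@(5, 1): e=[38,14,-8] → ·
    (1,1)@(3, 3): e=[18,2,24] → #
    (2,1)@(5, 3): e=[20,12,12] → #
    (3,1)@(7, 3): e=[22,22,0] → ·  [on edge]
    (1,2)@(3, 5): e=[0,0,44] → #  [on edge]
    (3,2)@(7, 5): e=[4,20,20] → #
    (4,2)@(9, 5): e=[6,30,8] → #
    (5,2)@(11, 5): e=[8,40,-4] → ·
    (1,3)@(3, 7): e=[-18,-2,64] → ·
    (2,3)@(5, 7): e=[-16,8,52] → ·
    (3,3)@(7, 7): e=[-14,18,40] → ·
  covered (7 px):
    · # · · · · ·
    · # # · · · ·
    · # # # # · ·
    · · · · · · ·
    · · · · · · ·
    · · · · · · ·
    · · · · · · ·
T2:
  2·area = 31
  edge (6, 11)→(5, 6): d=(-1,-5) top-left  bias=+0
  edge (5, 6)→(10, 0): d=(5,-6) top-left  bias=+0
  edge (10, 0)→(6, 11): d=(-4,11) right/bottom  bias=-1
    (3,2)@(7, 5): e=[11,7,13] → #
    (4,2)@(9, 5): e=[21,19,-9] → ·
    (3,3)@(7, 7): e=[9,17,5] → #
    (4,3)@(9, 7): e=[19,29,-17] → ·
    (3,4)@(7, 9): e=[7,27,-3] → ·
  covered (2 px):
    · · · · · · ·
    · · · · · · ·
    · · · # · · ·
    · · · # · · ·
    · · · · · · ·
    · · · · · · ·
    · · · · · · ·
T3:
  2·area = 23
  edge (7, 10)→(0, 8): d=(-7,-2) top-left  bias=+0
  edge (0, 8)→(8, 7): d=(8,-1) top-left  bias=+0
  edge (8, 7)→(7, 10): d=(-1,3) right/bottom  bias=-1
    (2,4)@(5, 9): e=[3,13,7] → #
    (3,4)@(7, 9): e=[7,15,1] → #
    (4,4)@(9, 9): e=[11,17,-5] → ·
    (2,5)@(5, 11): e=[-11,29,5] → ·
    (3,5)@(7, 11): e=[-7,31,-1] → ·
  covered (2 px):
    · · · · · · ·
    · · · · · · ·
    · · · · · · ·
    · · · · · · ·
    · · # # · · ·
    · · · · · · ·
    · · · · · · ·

Result: [[1,0],[1,1],[2,1],[1,2],[2,2],[3,2],[4,2]]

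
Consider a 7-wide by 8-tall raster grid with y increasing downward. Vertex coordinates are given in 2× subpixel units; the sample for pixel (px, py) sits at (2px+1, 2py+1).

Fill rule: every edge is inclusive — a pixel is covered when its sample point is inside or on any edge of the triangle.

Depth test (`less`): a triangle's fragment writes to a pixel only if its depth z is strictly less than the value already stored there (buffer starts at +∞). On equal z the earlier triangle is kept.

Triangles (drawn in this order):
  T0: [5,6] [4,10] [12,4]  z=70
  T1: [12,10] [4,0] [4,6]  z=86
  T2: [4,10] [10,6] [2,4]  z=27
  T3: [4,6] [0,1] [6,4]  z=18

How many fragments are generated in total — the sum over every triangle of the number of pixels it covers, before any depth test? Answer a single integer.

T0:
  2·area = 26  (B↔C swapped to make it positive)
  edge (5, 6)→(12, 4): d=(7,-2) inclusive
  edge (12, 4)→(4, 10): d=(-8,6) inclusive
  edge (4, 10)→(5, 6): d=(1,-4) inclusive
    (4,2)@(9, 5): e=[1,10,15] → #
    (5,2)@(11, 5): e=[5,-2,23] → ·
    (2,3)@(5, 7): e=[7,18,1] → #
    (3,3)@(7, 7): e=[11,6,9] → #
    (4,3)@(9, 7): e=[15,-6,17] → ·
    (2,4)@(5, 9): e=[21,2,3] → #
    (3,4)@(7, 9): e=[25,-10,11] → ·
    (2,5)@(5, 11): e=[35,-14,5] → ·
  covered (4 px):
    · · · · · · ·
    · · · · · · ·
    · · · · # · ·
    · · # # · · ·
    · · # · · · ·
    · · · · · · ·
    · · · · · · ·
    · · · · · · ·
T1:
  2·area = 48  (B↔C swapped to make it positive)
  edge (12, 10)→(4, 6): d=(-8,-4) inclusive
  edge (4, 6)→(4, 0): d=(0,-6) inclusive
  edge (4, 0)→(12, 10): d=(8,10) inclusive
    (2,1)@(5, 3): e=[28,6,14] → #
    (3,1)@(7, 3): e=[36,18,-6] → ·
    (2,2)@(5, 5): e=[12,6,30] → #
    (3,2)@(7, 5): e=[20,18,10] → #
    (4,2)@(9, 5): e=[28,30,-10] → ·
    (2,3)@(5, 7): e=[-4,6,46] → ·
    (3,3)@(7, 7): e=[4,18,26] → #
    (4,3)@(9, 7): e=[12,30,6] → #
    (5,3)@(11, 7): e=[20,42,-14] → ·
    (3,4)@(7, 9): e=[-12,18,42] → ·
    (4,4)@(9, 9): e=[-4,30,22] → ·
    (5,4)@(11, 9): e=[4,42,2] → #
  covered (6 px):
    · · · · · · ·
    · · # · · · ·
    · · # # · · ·
    · · · # # · ·
    · · · · · # ·
    · · · · · · ·
    · · · · · · ·
    · · · · · · ·
T2:
  2·area = 44  (B↔C swapped to make it positive)
  edge (4, 10)→(2, 4): d=(-2,-6) inclusive
  edge (2, 4)→(10, 6): d=(8,2) inclusive
  edge (10, 6)→(4, 10): d=(-6,4) inclusive
    (0,0)@(1, 1): e=[0,-22,66] → ·  [on edge]
    (1,2)@(3, 5): e=[4,6,34] → #
    (2,2)@(5, 5): e=[16,2,26] → #
    (3,2)@(7, 5): e=[28,-2,18] → ·
    (1,3)@(3, 7): e=[0,22,22] → #  [on edge]
    (3,3)@(7, 7): e=[24,14,6] → #
    (4,3)@(9, 7): e=[36,10,-2] → ·
    (1,4)@(3, 9): e=[-4,38,10] → ·
    (2,4)@(5, 9): e=[8,34,2] → #
    (3,4)@(7, 9): e=[20,30,-6] → ·
    (2,5)@(5, 11): e=[4,50,-10] → ·
    (2,6)@(5, 13): e=[0,66,-22] → ·  [on edge]
  covered (6 px):
    · · · · · · ·
    · · · · · · ·
    · # # · · · ·
    · # # # · · ·
    · · # · · · ·
    · · · · · · ·
    · · · · · · ·
    · · · · · · ·
T3:
  2·area = 18
  edge (4, 6)→(0, 1): d=(-4,-5) inclusive
  edge (0, 1)→(6, 4): d=(6,3) inclusive
  edge (6, 4)→(4, 6): d=(-2,2) inclusive
    (4,0)@(9, 1): e=[45,-27,0] → ·  [on edge]
    (1,1)@(3, 3): e=[7,3,8] → #
    (2,1)@(5, 3): e=[17,-3,4] → ·
    (3,1)@(7, 3): e=[27,-9,0] → ·  [on edge]
    (1,2)@(3, 5): e=[-1,15,4] → ·
    (2,2)@(5, 5): e=[9,9,0] → #  [on edge]
    (3,2)@(7, 5): e=[19,3,-4] → ·
    (1,3)@(3, 7): e=[-9,27,0] → ·  [on edge]
    (2,3)@(5, 7): e=[1,21,-4] → ·
    (0,4)@(1, 9): e=[-27,45,0] → ·  [on edge]
  covered (2 px):
    · · · · · · ·
    · # · · · · ·
    · · # · · · ·
    · · · · · · ·
    · · · · · · ·
    · · · · · · ·
    · · · · · · ·
    · · · · · · ·

Final: 18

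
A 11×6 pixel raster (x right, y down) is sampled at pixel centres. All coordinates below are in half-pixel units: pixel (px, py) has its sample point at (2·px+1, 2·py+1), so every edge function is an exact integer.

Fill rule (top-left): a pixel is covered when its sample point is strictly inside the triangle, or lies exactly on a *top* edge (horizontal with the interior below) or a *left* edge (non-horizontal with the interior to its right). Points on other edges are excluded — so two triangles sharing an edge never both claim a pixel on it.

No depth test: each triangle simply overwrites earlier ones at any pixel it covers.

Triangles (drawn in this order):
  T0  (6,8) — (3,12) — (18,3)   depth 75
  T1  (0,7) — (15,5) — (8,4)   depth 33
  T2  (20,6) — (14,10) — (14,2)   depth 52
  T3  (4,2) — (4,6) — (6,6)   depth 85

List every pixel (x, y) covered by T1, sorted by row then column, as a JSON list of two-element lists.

T0:
  2·area = 33  (B↔C swapped to make it positive)
  edge (6, 8)→(18, 3): d=(12,-5) top-left  bias=+0
  edge (18, 3)→(3, 12): d=(-15,9) right/bottom  bias=-1
  edge (3, 12)→(6, 8): d=(3,-4) top-left  bias=+0
    (4,3)@(9, 7): e=[3,21,9] → █
    (5,3)@(11, 7): e=[13,3,17] → █
    (6,3)@(13, 7): e=[23,-15,25] → ·
    (3,4)@(7, 9): e=[17,9,7] → █
    (4,4)@(9, 9): e=[27,-9,15] → ·
    (5,4)@(11, 9): e=[37,-27,23] → ·
    (3,5)@(7, 11): e=[41,-21,13] → ·
  covered (3 px):
    · · · · · · · · · · ·
    · · · · · · · · · · ·
    · · · · · · · · · · ·
    · · · · █ █ · · · · ·
    · · · █ · · · · · · ·
    · · · · · · · · · · ·
T1:
  2·area = 29  (B↔C swapped to make it positive)
  edge (0, 7)→(8, 4): d=(8,-3) top-left  bias=+0
  edge (8, 4)→(15, 5): d=(7,1) right/bottom  bias=-1
  edge (15, 5)→(0, 7): d=(-15,2) right/bottom  bias=-1
    (0,1)@(1, 3): e=[-29,0,58] → ·  [on edge]
    (3,2)@(7, 5): e=[5,8,16] → █
    (4,2)@(9, 5): e=[11,6,12] → █
    (5,2)@(11, 5): e=[17,4,8] → █
    (6,2)@(13, 5): e=[23,2,4] → █
    (7,2)@(15, 5): e=[29,0,0] → ·  [on edge]
    (3,3)@(7, 7): e=[21,22,-14] → ·
    (4,3)@(9, 7): e=[27,20,-18] → ·
    (5,3)@(11, 7): e=[33,18,-22] → ·
    (6,3)@(13, 7): e=[39,16,-26] → ·
  covered (4 px):
    · · · · · · · · · · ·
    · · · · · · · · · · ·
    · · · █ █ █ █ · · · ·
    · · · · · · · · · · ·
    · · · · · · · · · · ·
    · · · · · · · · · · ·
T2:
  2·area = 48
  edge (20, 6)→(14, 10): d=(-6,4) right/bottom  bias=-1
  edge (14, 10)→(14, 2): d=(0,-8) top-left  bias=+0
  edge (14, 2)→(20, 6): d=(6,4) right/bottom  bias=-1
    (7,1)@(15, 3): e=[38,8,2] → █
    (8,1)@(17, 3): e=[30,24,-6] → ·
    (7,2)@(15, 5): e=[26,8,14] → █
    (8,2)@(17, 5): e=[18,24,6] → █
    (9,2)@(19, 5): e=[10,40,-2] → ·
    (7,3)@(15, 7): e=[14,8,26] → █
    (9,3)@(19, 7): e=[-2,40,10] → ·
    (7,4)@(15, 9): e=[2,8,38] → █
    (8,4)@(17, 9): e=[-6,24,30] → ·
    (7,5)@(15, 11): e=[-10,8,50] → ·
  covered (6 px):
    · · · · · · · · · · ·
    · · · · · · · █ · · ·
    · · · · · · · █ █ · ·
    · · · · · · · █ █ · ·
    · · · · · · · █ · · ·
    · · · · · · · · · · ·
T3:
  2·area = 8  (B↔C swapped to make it positive)
  edge (4, 2)→(6, 6): d=(2,4) right/bottom  bias=-1
  edge (6, 6)→(4, 6): d=(-2,0) right/bottom  bias=-1
  edge (4, 6)→(4, 2): d=(0,-4) top-left  bias=+0
    (2,2)@(5, 5): e=[2,2,4] → █
    (3,2)@(7, 5): e=[-6,2,12] → ·
    (2,3)@(5, 7): e=[6,-2,4] → ·
  covered (1 px):
    · · · · · · · · · · ·
    · · · · · · · · · · ·
    · · █ · · · · · · · ·
    · · · · · · · · · · ·
    · · · · · · · · · · ·
    · · · · · · · · · · ·

Final: [[3,2],[4,2],[5,2],[6,2]]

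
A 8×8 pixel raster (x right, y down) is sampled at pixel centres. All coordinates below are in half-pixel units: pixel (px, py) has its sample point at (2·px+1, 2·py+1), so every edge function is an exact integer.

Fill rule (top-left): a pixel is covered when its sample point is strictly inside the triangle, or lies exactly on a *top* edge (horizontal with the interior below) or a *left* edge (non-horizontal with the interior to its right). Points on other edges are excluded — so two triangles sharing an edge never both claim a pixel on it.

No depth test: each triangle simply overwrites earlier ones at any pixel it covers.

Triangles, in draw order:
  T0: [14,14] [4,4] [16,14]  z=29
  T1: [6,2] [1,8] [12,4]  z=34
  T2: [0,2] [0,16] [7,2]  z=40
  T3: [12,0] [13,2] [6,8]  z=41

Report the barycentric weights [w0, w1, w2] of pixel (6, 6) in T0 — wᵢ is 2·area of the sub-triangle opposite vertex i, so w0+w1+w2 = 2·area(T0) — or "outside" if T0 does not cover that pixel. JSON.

T0:
  2·area = 20
  edge (14, 14)→(4, 4): d=(-10,-10) top-left  bias=+0
  edge (4, 4)→(16, 14): d=(12,10) right/bottom  bias=-1
  edge (16, 14)→(14, 14): d=(-2,0) right/bottom  bias=-1
    (0,0)@(1, 1): e=[0,-6,26] → ·  [on edge]
    (1,1)@(3, 3): e=[0,-2,22] → ·  [on edge]
    (2,2)@(5, 5): e=[0,2,18] → █  [on edge]
    (3,2)@(7, 5): e=[20,-18,18] → ·
    (2,3)@(5, 7): e=[-20,26,14] → ·
    (3,3)@(7, 7): e=[0,6,14] → █  [on edge]
    (4,3)@(9, 7): e=[20,-14,14] → ·
    (3,4)@(7, 9): e=[-20,30,10] → ·
    (4,4)@(9, 9): e=[0,10,10] → █  [on edge]
    (5,4)@(11, 9): e=[20,-10,10] → ·
    (4,5)@(9, 11): e=[-20,34,6] → ·
    (5,5)@(11, 11): e=[0,14,6] → █  [on edge]
    (6,6)@(13, 13): e=[0,18,2] → █  [on edge]
    (7,7)@(15, 15): e=[0,22,-2] → ·  [on edge]
  covered (5 px):
    · · · · · · · ·
    · · · · · · · ·
    · · █ · · · · ·
    · · · █ · · · ·
    · · · · █ · · ·
    · · · · · █ · ·
    · · · · · · █ ·
    · · · · · · · ·
T1:
  2·area = 46  (B↔C swapped to make it positive)
  edge (6, 2)→(12, 4): d=(6,2) right/bottom  bias=-1
  edge (12, 4)→(1, 8): d=(-11,4) right/bottom  bias=-1
  edge (1, 8)→(6, 2): d=(5,-6) top-left  bias=+0
    (1,0)@(3, 1): e=[0,69,-23] → ·  [on edge]
    (3,1)@(7, 3): e=[4,31,11] → █
    (4,1)@(9, 3): e=[0,23,23] → ·  [on edge]
    (2,2)@(5, 5): e=[20,17,9] → █
    (4,2)@(9, 5): e=[12,1,33] → █
    (5,2)@(11, 5): e=[8,-7,45] → ·
    (7,2)@(15, 5): e=[0,-23,69] → ·  [on edge]
    (1,3)@(3, 7): e=[36,3,7] → █
    (2,3)@(5, 7): e=[32,-5,19] → ·
    (3,3)@(7, 7): e=[28,-13,31] → ·
    (4,3)@(9, 7): e=[24,-21,43] → ·
    (1,4)@(3, 9): e=[48,-19,17] → ·
  covered (5 px):
    · · · · · · · ·
    · · · █ · · · ·
    · · █ █ █ · · ·
    · █ · · · · · ·
    · · · · · · · ·
    · · · · · · · ·
    · · · · · · · ·
    · · · · · · · ·
T2:
  2·area = 98  (B↔C swapped to make it positive)
  edge (0, 2)→(7, 2): d=(7,0) top-left  bias=+0
  edge (7, 2)→(0, 16): d=(-7,14) right/bottom  bias=-1
  edge (0, 16)→(0, 2): d=(0,-14) top-left  bias=+0
    (0,1)@(1, 3): e=[7,77,14] → █
    (1,1)@(3, 3): e=[7,49,42] → █
    (2,1)@(5, 3): e=[7,21,70] → █
    (3,1)@(7, 3): e=[7,-7,98] → ·
    (0,2)@(1, 5): e=[21,63,14] → █
    (3,2)@(7, 5): e=[21,-21,98] → ·
    (0,3)@(1, 7): e=[35,49,14] → █
    (2,3)@(5, 7): e=[35,-7,70] → ·
    (0,4)@(1, 9): e=[49,35,14] → █
    (2,4)@(5, 9): e=[49,-21,70] → ·
    (0,5)@(1, 11): e=[63,21,14] → █
    (1,5)@(3, 11): e=[63,-7,42] → ·
  covered (12 px):
    · · · · · · · ·
    █ █ █ · · · · ·
    █ █ █ · · · · ·
    █ █ · · · · · ·
    █ █ · · · · · ·
    █ · · · · · · ·
    █ · · · · · · ·
    · · · · · · · ·
T3:
  2·area = 20
  edge (12, 0)→(13, 2): d=(1,2) right/bottom  bias=-1
  edge (13, 2)→(6, 8): d=(-7,6) right/bottom  bias=-1
  edge (6, 8)→(12, 0): d=(6,-8) top-left  bias=+0
    (5,1)@(11, 3): e=[5,5,10] → █
    (6,1)@(13, 3): e=[1,-7,26] → ·
    (4,2)@(9, 5): e=[11,3,6] → █
    (5,2)@(11, 5): e=[7,-9,22] → ·
    (3,3)@(7, 7): e=[17,1,2] → █
    (4,3)@(9, 7): e=[13,-11,18] → ·
    (3,4)@(7, 9): e=[19,-13,14] → ·
  covered (3 px):
    · · · · · · · ·
    · · · · · █ · ·
    · · · · █ · · ·
    · · · █ · · · ·
    · · · · · · · ·
    · · · · · · · ·
    · · · · · · · ·
    · · · · · · · ·

Final: [18,2,0]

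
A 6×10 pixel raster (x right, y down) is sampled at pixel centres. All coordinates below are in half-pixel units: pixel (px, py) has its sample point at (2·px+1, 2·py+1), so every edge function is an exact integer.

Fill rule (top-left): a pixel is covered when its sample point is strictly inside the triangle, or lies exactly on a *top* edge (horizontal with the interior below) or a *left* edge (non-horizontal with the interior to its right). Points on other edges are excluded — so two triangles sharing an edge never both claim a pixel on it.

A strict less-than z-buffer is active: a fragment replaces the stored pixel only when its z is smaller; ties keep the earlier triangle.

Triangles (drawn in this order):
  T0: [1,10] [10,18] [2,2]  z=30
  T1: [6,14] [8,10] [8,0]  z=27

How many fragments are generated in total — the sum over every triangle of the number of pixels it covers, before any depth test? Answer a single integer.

T0:
  2·area = 80  (B↔C swapped to make it positive)
  edge (1, 10)→(2, 2): d=(1,-8) top-left  bias=+0
  edge (2, 2)→(10, 18): d=(8,16) right/bottom  bias=-1
  edge (10, 18)→(1, 10): d=(-9,-8) top-left  bias=+0
    (1,2)@(3, 5): e=[11,8,61] → #
    (2,2)@(5, 5): e=[27,-24,77] → ·
    (1,3)@(3, 7): e=[13,24,43] → #
    (2,3)@(5, 7): e=[29,-8,59] → ·
    (1,4)@(3, 9): e=[15,40,25] → #
    (2,4)@(5, 9): e=[31,8,41] → #
    (3,4)@(7, 9): e=[47,-24,57] → ·
    (1,5)@(3, 11): e=[17,56,7] → #
    (3,5)@(7, 11): e=[49,-8,39] → ·
    (1,6)@(3, 13): e=[19,72,-11] → ·
    (2,6)@(5, 13): e=[35,40,5] → #
    (3,6)@(7, 13): e=[51,8,21] → #
  covered (10 px):
    · · · · · ·
    · · · · · ·
    · # · · · ·
    · # · · · ·
    · # # · · ·
    · # # · · ·
    · · # # · ·
    · · · # · ·
    · · · · # ·
    · · · · · ·
T1:
  2·area = 20  (B↔C swapped to make it positive)
  edge (6, 14)→(8, 0): d=(2,-14) top-left  bias=+0
  edge (8, 0)→(8, 10): d=(0,10) right/bottom  bias=-1
  edge (8, 10)→(6, 14): d=(-2,4) right/bottom  bias=-1
    (3,3)@(7, 7): e=[0,10,10] → #  [on edge]
    (4,3)@(9, 7): e=[28,-10,2] → ·
    (3,4)@(7, 9): e=[4,10,6] → #
    (4,4)@(9, 9): e=[32,-10,-2] → ·
    (3,5)@(7, 11): e=[8,10,2] → #
    (4,5)@(9, 11): e=[36,-10,-6] → ·
    (3,6)@(7, 13): e=[12,10,-2] → ·
  covered (3 px):
    · · · · · ·
    · · · · · ·
    · · · · · ·
    · · · # · ·
    · · · # · ·
    · · · # · ·
    · · · · · ·
    · · · · · ·
    · · · · · ·
    · · · · · ·

Answer: 13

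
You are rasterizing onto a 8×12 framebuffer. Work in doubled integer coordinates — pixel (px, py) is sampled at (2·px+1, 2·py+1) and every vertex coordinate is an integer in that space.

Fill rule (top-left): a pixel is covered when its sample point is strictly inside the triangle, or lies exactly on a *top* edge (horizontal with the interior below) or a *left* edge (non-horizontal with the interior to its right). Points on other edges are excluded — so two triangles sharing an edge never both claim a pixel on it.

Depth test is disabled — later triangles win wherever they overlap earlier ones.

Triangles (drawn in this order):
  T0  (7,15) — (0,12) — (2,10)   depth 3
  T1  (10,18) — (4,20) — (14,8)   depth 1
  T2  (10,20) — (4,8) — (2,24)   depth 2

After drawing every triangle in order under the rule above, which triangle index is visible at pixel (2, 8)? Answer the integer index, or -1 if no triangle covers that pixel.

T0:
  2·area = 20
  edge (7, 15)→(0, 12): d=(-7,-3) top-left  bias=+0
  edge (0, 12)→(2, 10): d=(2,-2) top-left  bias=+0
  edge (2, 10)→(7, 15): d=(5,5) right/bottom  bias=-1
    (5,0)@(11, 1): e=[110,0,-90] → ·  [on edge]
    (4,1)@(9, 3): e=[90,0,-70] → ·  [on edge]
    (3,2)@(7, 5): e=[70,0,-50] → ·  [on edge]
    (2,3)@(5, 7): e=[50,0,-30] → ·  [on edge]
    (0,4)@(1, 9): e=[24,-4,0] → ·  [on edge]
    (1,4)@(3, 9): e=[30,0,-10] → ·  [on edge]
    (0,5)@(1, 11): e=[10,0,10] → #  [on edge]
    (1,5)@(3, 11): e=[16,4,0] → ·  [on edge]
    (0,6)@(1, 13): e=[-4,4,20] → ·
    (1,6)@(3, 13): e=[2,8,10] → #
    (2,6)@(5, 13): e=[8,12,0] → ·  [on edge]
    (1,7)@(3, 15): e=[-12,12,20] → ·
    (3,7)@(7, 15): e=[0,20,0] → ·  [on edge]
    (4,8)@(9, 17): e=[-8,28,0] → ·  [on edge]
    (5,9)@(11, 19): e=[-16,36,0] → ·  [on edge]
    (6,10)@(13, 21): e=[-24,44,0] → ·  [on edge]
    (7,11)@(15, 23): e=[-32,52,0] → ·  [on edge]
  covered (2 px):
    · · · · · · · ·
    · · · · · · · ·
    · · · · · · · ·
    · · · · · · · ·
    · · · · · · · ·
    # · · · · · · ·
    · # · · · · · ·
    · · · · · · · ·
    · · · · · · · ·
    · · · · · · · ·
    · · · · · · · ·
    · · · · · · · ·
T1:
  2·area = 52
  edge (10, 18)→(4, 20): d=(-6,2) right/bottom  bias=-1
  edge (4, 20)→(14, 8): d=(10,-12) top-left  bias=+0
  edge (14, 8)→(10, 18): d=(-4,10) right/bottom  bias=-1
    (5,6)@(11, 13): e=[28,14,10] → #
    (6,6)@(13, 13): e=[24,38,-10] → ·
    (4,7)@(9, 15): e=[20,10,22] → #
    (6,7)@(13, 15): e=[12,58,-18] → ·
    (3,8)@(7, 17): e=[12,6,34] → #
    (5,8)@(11, 17): e=[4,54,-6] → ·
    (6,8)@(13, 17): e=[0,78,-26] → ·  [on edge]
    (2,9)@(5, 19): e=[4,2,46] → #
    (3,9)@(7, 19): e=[0,26,26] → ·  [on edge]
    (4,9)@(9, 19): e=[-4,50,6] → ·
    (0,10)@(1, 21): e=[0,-26,78] → ·  [on edge]
    (2,10)@(5, 21): e=[-8,22,38] → ·
  covered (6 px):
    · · · · · · · ·
    · · · · · · · ·
    · · · · · · · ·
    · · · · · · · ·
    · · · · · · · ·
    · · · · · · · ·
    · · · · · # · ·
    · · · · # # · ·
    · · · # # · · ·
    · · # · · · · ·
    · · · · · · · ·
    · · · · · · · ·
T2:
  2·area = 120  (B↔C swapped to make it positive)
  edge (10, 20)→(2, 24): d=(-8,4) right/bottom  bias=-1
  edge (2, 24)→(4, 8): d=(2,-16) top-left  bias=+0
  edge (4, 8)→(10, 20): d=(6,12) right/bottom  bias=-1
    (2,5)@(5, 11): e=[92,22,6] → #
    (3,5)@(7, 11): e=[84,54,-18] → ·
    (2,6)@(5, 13): e=[76,26,18] → #
    (3,6)@(7, 13): e=[68,58,-6] → ·
    (2,7)@(5, 15): e=[60,30,30] → #
    (3,7)@(7, 15): e=[52,62,6] → #
    (4,7)@(9, 15): e=[44,94,-18] → ·
    (1,8)@(3, 17): e=[52,2,66] → #
    (4,8)@(9, 17): e=[28,98,-6] → ·
    (1,9)@(3, 19): e=[36,6,78] → #
    (4,9)@(9, 19): e=[12,102,6] → #
    (5,9)@(11, 19): e=[4,134,-18] → ·
  covered (15 px):
    · · · · · · · ·
    · · · · · · · ·
    · · · · · · · ·
    · · · · · · · ·
    · · · · · · · ·
    · · # · · · · ·
    · · # · · · · ·
    · · # # · · · ·
    · # # # · · · ·
    · # # # # · · ·
    · # # # · · · ·
    · # · · · · · ·

Z-buffer (winner per pixel, '.' = empty):
  . . . . . . . .
  . . . . . . . .
  . . . . . . . .
  . . . . . . . .
  . . . . . . . .
  0 . 2 . . . . .
  . 0 2 . . 1 . .
  . . 2 2 1 1 . .
  . 2 2 2 1 . . .
  . 2 2 2 2 . . .
  . 2 2 2 . . . .
  . 2 . . . . . .

Result: 2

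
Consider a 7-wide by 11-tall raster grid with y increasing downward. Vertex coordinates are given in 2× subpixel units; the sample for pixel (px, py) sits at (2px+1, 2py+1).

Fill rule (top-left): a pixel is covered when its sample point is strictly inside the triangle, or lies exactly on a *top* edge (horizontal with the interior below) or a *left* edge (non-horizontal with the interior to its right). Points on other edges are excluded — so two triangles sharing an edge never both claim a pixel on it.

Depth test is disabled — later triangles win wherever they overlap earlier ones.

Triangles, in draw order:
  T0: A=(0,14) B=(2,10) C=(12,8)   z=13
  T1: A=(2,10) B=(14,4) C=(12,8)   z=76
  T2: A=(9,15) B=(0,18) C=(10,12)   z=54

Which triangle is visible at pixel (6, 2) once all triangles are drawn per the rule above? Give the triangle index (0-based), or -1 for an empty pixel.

T0:
  2·area = 36
  edge (0, 14)→(2, 10): d=(2,-4) top-left  bias=+0
  edge (2, 10)→(12, 8): d=(10,-2) top-left  bias=+0
  edge (12, 8)→(0, 14): d=(-12,6) right/bottom  bias=-1
    (3,4)@(7, 9): e=[18,0,18] → X  [on edge]
    (4,4)@(9, 9): e=[26,4,6] → X
    (5,4)@(11, 9): e=[34,8,-6] → .
    (1,5)@(3, 11): e=[6,12,18] → X
    (2,5)@(5, 11): e=[14,16,6] → X
    (3,5)@(7, 11): e=[22,20,-6] → .
    (4,5)@(9, 11): e=[30,24,-18] → .
    (0,6)@(1, 13): e=[2,28,6] → X
    (1,6)@(3, 13): e=[10,32,-6] → .
    (2,6)@(5, 13): e=[18,36,-18] → .
    (0,7)@(1, 15): e=[6,48,-18] → .
  covered (5 px):
    . . . . . . .
    . . . . . . .
    . . . . . . .
    . . . . . . .
    . . . X X . .
    . X X . . . .
    X . . . . . .
    . . . . . . .
    . . . . . . .
    . . . . . . .
    . . . . . . .
T1:
  2·area = 36
  edge (2, 10)→(14, 4): d=(12,-6) top-left  bias=+0
  edge (14, 4)→(12, 8): d=(-2,4) right/bottom  bias=-1
  edge (12, 8)→(2, 10): d=(-10,2) right/bottom  bias=-1
    (6,2)@(13, 5): e=[6,2,28] → X
    (4,3)@(9, 7): e=[6,14,16] → X
    (5,3)@(11, 7): e=[18,6,12] → X
    (6,3)@(13, 7): e=[30,-2,8] → .
    (2,4)@(5, 9): e=[6,26,4] → X
    (3,4)@(7, 9): e=[18,18,0] → .  [on edge]
    (4,4)@(9, 9): e=[30,10,-4] → .
    (5,4)@(11, 9): e=[42,2,-8] → .
    (2,5)@(5, 11): e=[30,22,-16] → .
  covered (4 px):
    . . . . . . .
    . . . . . . .
    . . . . . . X
    . . . . X X .
    . . X . . . .
    . . . . . . .
    . . . . . . .
    . . . . . . .
    . . . . . . .
    . . . . . . .
    . . . . . . .
T2:
  2·area = 24
  edge (9, 15)→(0, 18): d=(-9,3) right/bottom  bias=-1
  edge (0, 18)→(10, 12): d=(10,-6) top-left  bias=+0
  edge (10, 12)→(9, 15): d=(-1,3) right/bottom  bias=-1
    (6,1)@(13, 3): e=[96,-72,0] → .  [on edge]
    (5,4)@(11, 9): e=[48,-24,0] → .  [on edge]
    (4,6)@(9, 13): e=[18,4,2] → X
    (5,6)@(11, 13): e=[12,16,-4] → .
    (2,7)@(5, 15): e=[12,0,12] → X  [on edge]
    (3,7)@(7, 15): e=[6,12,6] → X
    (4,7)@(9, 15): e=[0,24,0] → .  [on edge]
    (1,8)@(3, 17): e=[0,8,16] → .  [on edge]
    (2,8)@(5, 17): e=[-6,20,10] → .
    (3,8)@(7, 17): e=[-12,32,4] → .
    (3,10)@(7, 21): e=[-48,72,0] → .  [on edge]
  covered (3 px):
    . . . . . . .
    . . . . . . .
    . . . . . . .
    . . . . . . .
    . . . . . . .
    . . . . . . .
    . . . . X . .
    . . X X . . .
    . . . . . . .
    . . . . . . .
    . . . . . . .

Z-buffer (winner per pixel, '.' = empty):
  . . . . . . .
  . . . . . . .
  . . . . . . 1
  . . . . 1 1 .
  . . 1 0 0 . .
  . 0 0 . . . .
  0 . . . 2 . .
  . . 2 2 . . .
  . . . . . . .
  . . . . . . .
  . . . . . . .

Result: 1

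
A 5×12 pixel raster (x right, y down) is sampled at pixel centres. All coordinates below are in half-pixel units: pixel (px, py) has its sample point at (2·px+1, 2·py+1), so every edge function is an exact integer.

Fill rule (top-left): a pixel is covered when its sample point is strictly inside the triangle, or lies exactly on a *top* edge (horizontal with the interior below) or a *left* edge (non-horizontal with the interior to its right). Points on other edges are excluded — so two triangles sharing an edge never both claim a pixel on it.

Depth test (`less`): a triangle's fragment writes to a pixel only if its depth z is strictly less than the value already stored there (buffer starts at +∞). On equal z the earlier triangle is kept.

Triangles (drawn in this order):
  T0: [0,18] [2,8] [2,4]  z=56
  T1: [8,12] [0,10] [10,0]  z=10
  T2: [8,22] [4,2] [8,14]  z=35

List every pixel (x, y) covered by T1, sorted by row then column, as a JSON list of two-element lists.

T0:
  2·area = 8  (B↔C swapped to make it positive)
  edge (0, 18)→(2, 4): d=(2,-14) top-left  bias=+0
  edge (2, 4)→(2, 8): d=(0,4) right/bottom  bias=-1
  edge (2, 8)→(0, 18): d=(-2,10) right/bottom  bias=-1
    (1,1)@(3, 3): e=[12,-4,0] → ·  [on edge]
    (0,5)@(1, 11): e=[0,4,4] → #  [on edge]
    (1,5)@(3, 11): e=[28,-4,-16] → ·
    (0,6)@(1, 13): e=[4,4,0] → ·  [on edge]
  covered (1 px):
    · · · · ·
    · · · · ·
    · · · · ·
    · · · · ·
    · · · · ·
    # · · · ·
    · · · · ·
    · · · · ·
    · · · · ·
    · · · · ·
    · · · · ·
    · · · · ·
T1:
  2·area = 100
  edge (8, 12)→(0, 10): d=(-8,-2) top-left  bias=+0
  edge (0, 10)→(10, 0): d=(10,-10) top-left  bias=+0
  edge (10, 0)→(8, 12): d=(-2,12) right/bottom  bias=-1
    (4,0)@(9, 1): e=[90,0,10] → #  [on edge]
    (3,1)@(7, 3): e=[70,0,30] → #  [on edge]
    (2,2)@(5, 5): e=[50,0,50] → #  [on edge]
    (1,3)@(3, 7): e=[30,0,70] → #  [on edge]
    (4,3)@(9, 7): e=[42,60,-2] → ·
    (0,4)@(1, 9): e=[10,0,90] → #  [on edge]
    (4,4)@(9, 9): e=[26,80,-6] → ·
    (0,5)@(1, 11): e=[-6,20,86] → ·
    (1,5)@(3, 11): e=[-2,40,62] → ·
    (2,5)@(5, 11): e=[2,60,38] → #
    (4,5)@(9, 11): e=[10,100,-10] → ·
    (2,6)@(5, 13): e=[-14,80,34] → ·
  covered (15 px):
    · · · · #
    · · · # #
    · · # # #
    · # # # ·
    # # # # ·
    · · # # ·
    · · · · ·
    · · · · ·
    · · · · ·
    · · · · ·
    · · · · ·
    · · · · ·
T2:
  2·area = 32
  edge (8, 22)→(4, 2): d=(-4,-20) top-left  bias=+0
  edge (4, 2)→(8, 14): d=(4,12) right/bottom  bias=-1
  edge (8, 14)→(8, 22): d=(0,8) right/bottom  bias=-1
    (2,2)@(5, 5): e=[8,0,24] → ·  [on edge]
    (2,3)@(5, 7): e=[0,8,24] → #  [on edge]
    (3,3)@(7, 7): e=[40,-16,8] → ·
    (2,4)@(5, 9): e=[-8,16,24] → ·
    (3,5)@(7, 11): e=[24,0,8] → ·  [on edge]
    (3,6)@(7, 13): e=[16,8,8] → #
    (4,6)@(9, 13): e=[56,-16,-8] → ·
    (3,7)@(7, 15): e=[8,16,8] → #
    (4,7)@(9, 15): e=[48,-8,-8] → ·
    (3,8)@(7, 17): e=[0,24,8] → #  [on edge]
    (4,8)@(9, 17): e=[40,0,-8] → ·  [on edge]
    (3,9)@(7, 19): e=[-8,32,8] → ·
  covered (4 px):
    · · · · ·
    · · · · ·
    · · · · ·
    · · # · ·
    · · · · ·
    · · · · ·
    · · · # ·
    · · · # ·
    · · · # ·
    · · · · ·
    · · · · ·
    · · · · ·

Result: [[4,0],[3,1],[4,1],[2,2],[3,2],[4,2],[1,3],[2,3],[3,3],[0,4],[1,4],[2,4],[3,4],[2,5],[3,5]]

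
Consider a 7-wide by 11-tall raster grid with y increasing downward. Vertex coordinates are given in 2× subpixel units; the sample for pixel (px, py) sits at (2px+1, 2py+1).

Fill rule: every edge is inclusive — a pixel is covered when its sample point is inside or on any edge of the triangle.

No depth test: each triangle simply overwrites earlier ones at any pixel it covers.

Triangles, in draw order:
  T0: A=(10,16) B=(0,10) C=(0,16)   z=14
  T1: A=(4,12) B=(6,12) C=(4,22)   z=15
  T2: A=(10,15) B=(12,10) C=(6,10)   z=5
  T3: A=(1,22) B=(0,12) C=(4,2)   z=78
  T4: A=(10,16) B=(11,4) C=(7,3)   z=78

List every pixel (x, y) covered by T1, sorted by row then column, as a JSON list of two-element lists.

T0:
  2·area = 60  (B↔C swapped to make it positive)
  edge (10, 16)→(0, 16): d=(-10,0) inclusive
  edge (0, 16)→(0, 10): d=(0,-6) inclusive
  edge (0, 10)→(10, 16): d=(10,6) inclusive
    (0,5)@(1, 11): e=[50,6,4] → █
    (1,5)@(3, 11): e=[50,18,-8] → ·
    (0,6)@(1, 13): e=[30,6,24] → █
    (1,6)@(3, 13): e=[30,18,12] → █
    (2,6)@(5, 13): e=[30,30,0] → █  [on edge]
    (3,6)@(7, 13): e=[30,42,-12] → ·
    (0,7)@(1, 15): e=[10,6,44] → █
    (3,7)@(7, 15): e=[10,42,8] → █
    (4,7)@(9, 15): e=[10,54,-4] → ·
    (0,8)@(1, 17): e=[-10,6,64] → ·
    (1,8)@(3, 17): e=[-10,18,52] → ·
    (2,8)@(5, 17): e=[-10,30,40] → ·
  covered (8 px):
    · · · · · · ·
    · · · · · · ·
    · · · · · · ·
    · · · · · · ·
    · · · · · · ·
    █ · · · · · ·
    █ █ █ · · · ·
    █ █ █ █ · · ·
    · · · · · · ·
    · · · · · · ·
    · · · · · · ·
T1:
  2·area = 20
  edge (4, 12)→(6, 12): d=(2,0) inclusive
  edge (6, 12)→(4, 22): d=(-2,10) inclusive
  edge (4, 22)→(4, 12): d=(0,-10) inclusive
    (3,3)@(7, 7): e=[-10,0,30] → ·  [on edge]
    (2,6)@(5, 13): e=[2,8,10] → █
    (3,6)@(7, 13): e=[2,-12,30] → ·
    (2,7)@(5, 15): e=[6,4,10] → █
    (3,7)@(7, 15): e=[6,-16,30] → ·
    (2,8)@(5, 17): e=[10,0,10] → █  [on edge]
    (3,8)@(7, 17): e=[10,-20,30] → ·
    (2,9)@(5, 19): e=[14,-4,10] → ·
  covered (3 px):
    · · · · · · ·
    · · · · · · ·
    · · · · · · ·
    · · · · · · ·
    · · · · · · ·
    · · · · · · ·
    · · █ · · · ·
    · · █ · · · ·
    · · █ · · · ·
    · · · · · · ·
    · · · · · · ·
T2:
  2·area = 30  (B↔C swapped to make it positive)
  edge (10, 15)→(6, 10): d=(-4,-5) inclusive
  edge (6, 10)→(12, 10): d=(6,0) inclusive
  edge (12, 10)→(10, 15): d=(-2,5) inclusive
    (3,5)@(7, 11): e=[1,6,23] → █
    (4,5)@(9, 11): e=[11,6,13] → █
    (5,5)@(11, 11): e=[21,6,3] → █
    (6,5)@(13, 11): e=[31,6,-7] → ·
    (3,6)@(7, 13): e=[-7,18,19] → ·
    (4,6)@(9, 13): e=[3,18,9] → █
    (5,6)@(11, 13): e=[13,18,-1] → ·
    (4,7)@(9, 15): e=[-5,30,5] → ·
  covered (4 px):
    · · · · · · ·
    · · · · · · ·
    · · · · · · ·
    · · · · · · ·
    · · · · · · ·
    · · · █ █ █ ·
    · · · · █ · ·
    · · · · · · ·
    · · · · · · ·
    · · · · · · ·
    · · · · · · ·
T3:
  2·area = 50
  edge (1, 22)→(0, 12): d=(-1,-10) inclusive
  edge (0, 12)→(4, 2): d=(4,-10) inclusive
  edge (4, 2)→(1, 22): d=(-3,20) inclusive
    (1,2)@(3, 5): e=[37,2,11] → █
    (2,2)@(5, 5): e=[57,22,-29] → ·
    (1,3)@(3, 7): e=[35,10,5] → █
    (2,3)@(5, 7): e=[55,30,-35] → ·
    (1,4)@(3, 9): e=[33,18,-1] → ·
    (0,5)@(1, 11): e=[11,6,33] → █
    (1,5)@(3, 11): e=[31,26,-7] → ·
    (0,6)@(1, 13): e=[9,14,27] → █
    (1,6)@(3, 13): e=[29,34,-13] → ·
    (0,7)@(1, 15): e=[7,22,21] → █
    (1,7)@(3, 15): e=[27,42,-19] → ·
    (0,8)@(1, 17): e=[5,30,15] → █
  covered (8 px):
    · · · · · · ·
    · · · · · · ·
    · █ · · · · ·
    · █ · · · · ·
    · · · · · · ·
    █ · · · · · ·
    █ · · · · · ·
    █ · · · · · ·
    █ · · · · · ·
    █ · · · · · ·
    █ · · · · · ·
T4:
  2·area = 49  (B↔C swapped to make it positive)
  edge (10, 16)→(7, 3): d=(-3,-13) inclusive
  edge (7, 3)→(11, 4): d=(4,1) inclusive
  edge (11, 4)→(10, 16): d=(-1,12) inclusive
    (3,1)@(7, 3): e=[0,0,49] → █  [on edge]
    (4,1)@(9, 3): e=[26,-2,25] → ·
    (3,2)@(7, 5): e=[-6,8,47] → ·
    (4,2)@(9, 5): e=[20,6,23] → █
    (5,2)@(11, 5): e=[46,4,-1] → ·
    (4,3)@(9, 7): e=[14,14,21] → █
    (5,3)@(11, 7): e=[40,12,-3] → ·
    (4,4)@(9, 9): e=[8,22,19] → █
    (5,4)@(11, 9): e=[34,20,-5] → ·
    (4,5)@(9, 11): e=[2,30,17] → █
    (5,5)@(11, 11): e=[28,28,-7] → ·
    (4,6)@(9, 13): e=[-4,38,15] → ·
  covered (5 px):
    · · · · · · ·
    · · · █ · · ·
    · · · · █ · ·
    · · · · █ · ·
    · · · · █ · ·
    · · · · █ · ·
    · · · · · · ·
    · · · · · · ·
    · · · · · · ·
    · · · · · · ·
    · · · · · · ·

Final: [[2,6],[2,7],[2,8]]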